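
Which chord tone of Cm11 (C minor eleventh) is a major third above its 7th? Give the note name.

D

C minor eleventh: C–Eb–G–Bb–D–F.
The 7th is Bb. A major third above Bb is D.
D is the chord's 9th.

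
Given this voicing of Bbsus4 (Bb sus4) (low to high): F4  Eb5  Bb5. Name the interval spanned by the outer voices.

perfect eleventh

The outer voices are F4 and Bb5.
Counting 11 letters and 17 half steps from F gives a perfect eleventh.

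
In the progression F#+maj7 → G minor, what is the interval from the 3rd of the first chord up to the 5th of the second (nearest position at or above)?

F#+maj7 has A# as its 3rd, and G minor has D as its 5th.
From A# to D: 4 semitones over a fourth = diminished.

diminished fourth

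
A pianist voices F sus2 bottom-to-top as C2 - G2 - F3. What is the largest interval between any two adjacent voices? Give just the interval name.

minor seventh

Adjacent intervals: C2→G2 = perfect fifth; G2→F3 = minor seventh.
The largest is G2 to F3, a minor seventh (10 semitones).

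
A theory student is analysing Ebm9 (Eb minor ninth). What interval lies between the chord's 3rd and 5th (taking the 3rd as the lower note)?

Ebmin9 (Eb minor ninth) is spelled Eb, Gb, Bb, Db, F.
So we need the interval from Gb up to Bb.
Counting 3 letters and 4 half steps from Gb gives a major third.

major third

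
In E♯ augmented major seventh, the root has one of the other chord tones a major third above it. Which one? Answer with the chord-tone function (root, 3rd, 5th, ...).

3rd

Spelling the chord: E♯ G𝄪 B𝄪 D𝄪.
The root is E♯. A major third above E♯ is G𝄪.
G𝄪 is the chord's 3rd.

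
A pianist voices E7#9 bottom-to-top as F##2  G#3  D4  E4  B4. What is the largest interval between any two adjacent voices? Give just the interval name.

Adjacent intervals: F##2→G#3 = minor ninth; G#3→D4 = diminished fifth; D4→E4 = major second; E4→B4 = perfect fifth.
The largest is F##2 to G#3, a minor ninth (13 semitones).

minor ninth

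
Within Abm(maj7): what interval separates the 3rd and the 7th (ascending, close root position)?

The chord tones of AbmM7 are Ab–Cb–Eb–G.
3rd = Cb; 7th = G.
5 letter names make it a fifth; at 8 semitones (a half step wider than perfect) the quality is augmented.

augmented fifth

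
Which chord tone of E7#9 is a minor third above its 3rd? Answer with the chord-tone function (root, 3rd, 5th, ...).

5th

The chord tones of E7#9 are E–G♯–B–D–F𝄪.
The 3rd is G♯. A minor third above G♯ is B.
B is the chord's 5th.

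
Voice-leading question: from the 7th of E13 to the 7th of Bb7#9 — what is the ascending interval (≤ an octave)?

diminished fifth

E13 has D as its 7th, and Bb7#9 has Ab as its 7th.
From D to Ab: 6 semitones over a fifth = diminished.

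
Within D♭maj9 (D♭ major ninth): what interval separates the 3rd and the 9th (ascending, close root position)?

Spelling the chord: D♭ F A♭ C E♭.
That puts F below E♭.
From F to E♭: 10 semitones over a seventh = minor.

minor 7th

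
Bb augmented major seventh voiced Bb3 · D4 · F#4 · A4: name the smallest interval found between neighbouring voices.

Adjacent intervals: Bb3→D4 = major third; D4→F#4 = major third; F#4→A4 = minor third.
The smallest is F#4 to A4, a minor third (3 semitones).

minor third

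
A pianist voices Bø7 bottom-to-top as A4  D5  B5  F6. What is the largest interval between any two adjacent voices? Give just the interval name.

major sixth

Adjacent intervals: A4→D5 = perfect fourth; D5→B5 = major sixth; B5→F6 = diminished fifth.
The largest is D5 to B5, a major sixth (9 semitones).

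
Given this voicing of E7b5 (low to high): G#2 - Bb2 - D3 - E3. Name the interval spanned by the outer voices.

minor 6th

The outer voices are G#2 and E3.
6 letter names make it a sixth; at 8 semitones (a half step narrower than major) the quality is minor.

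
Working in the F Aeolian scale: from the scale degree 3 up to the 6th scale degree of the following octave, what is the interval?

P11

The scale runs F G A♭ B♭ C D♭ E♭.
The scale degree 3 is A♭ and the 6th degree (up an octave) is D♭.
Counting 11 letters and 17 half steps from A♭ gives a perfect eleventh.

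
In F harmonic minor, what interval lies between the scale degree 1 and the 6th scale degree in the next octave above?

minor thirteenth

The scale runs F G A♭ B♭ C D♭ E.
The scale degree 1 is F and the 6th scale degree (up an octave) is D♭.
F up to D♭ is 20 semitones, a half step narrower than a major thirteenth, so the interval is minor.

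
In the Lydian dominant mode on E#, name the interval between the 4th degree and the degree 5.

The scale runs E# F## G## A## B# C## D#.
So we need the interval from A## up to B#.
2 letter names make it a second; at 1 semitone (a half step narrower than major) the quality is minor.

minor 2nd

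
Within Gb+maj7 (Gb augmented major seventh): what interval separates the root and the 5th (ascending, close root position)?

Spelling the chord: Gb Bb D F.
Root = Gb; 5th = D.
Gb up to D is 8 semitones, a half step wider than a perfect fifth, so the interval is augmented.

augmented fifth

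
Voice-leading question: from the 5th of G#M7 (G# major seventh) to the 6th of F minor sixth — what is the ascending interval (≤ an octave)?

G#M7 (G# major seventh) has D# as its 5th, and F minor sixth has D as its 6th.
From D# to D: 11 semitones over an octave = diminished.

diminished octave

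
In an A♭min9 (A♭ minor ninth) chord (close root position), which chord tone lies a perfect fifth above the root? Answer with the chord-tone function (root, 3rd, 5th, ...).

A♭ minor ninth: A♭ C♭ E♭ G♭ B♭.
The root is A♭. A perfect fifth above A♭ is E♭.
E♭ is the chord's 5th.

5th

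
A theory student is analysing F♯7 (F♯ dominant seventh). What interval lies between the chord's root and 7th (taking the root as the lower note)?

Spelling the chord: F♯–A♯–C♯–E.
So we need the interval from F♯ up to E.
7 letter names make it a seventh; at 10 semitones (a half step narrower than major) the quality is minor.

minor seventh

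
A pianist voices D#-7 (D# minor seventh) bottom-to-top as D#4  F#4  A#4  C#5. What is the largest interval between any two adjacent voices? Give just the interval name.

Adjacent intervals: D#4→F#4 = minor third; F#4→A#4 = major third; A#4→C#5 = minor third.
The largest is F#4 to A#4, a major third (4 semitones).

major 3rd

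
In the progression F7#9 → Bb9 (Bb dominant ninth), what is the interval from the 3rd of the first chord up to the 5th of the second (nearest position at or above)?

minor sixth

The 3rd of F7#9 is A; the 5th of Bb9 (Bb dominant ninth) is F.
6 letter names make it a sixth; at 8 semitones (a half step narrower than major) the quality is minor.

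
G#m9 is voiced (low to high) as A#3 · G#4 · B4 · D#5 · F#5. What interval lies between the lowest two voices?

Those voices are A#3 and G#4.
From A# to G#: 10 semitones over a seventh = minor.

minor 7th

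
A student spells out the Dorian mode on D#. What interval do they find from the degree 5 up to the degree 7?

Spelling the Dorian mode on D#: D# E# F# G# A# B# C#.
So we need the interval from A# up to C#.
From A# to C#: 3 semitones over a third = minor.

m3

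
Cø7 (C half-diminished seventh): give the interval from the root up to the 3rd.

Spelling the chord: C-Eb-Gb-Bb.
Root = C; 3rd = Eb.
C up to Eb is 3 semitones, a half step narrower than a major third, so the interval is minor.

minor third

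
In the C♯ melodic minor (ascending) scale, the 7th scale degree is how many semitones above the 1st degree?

The scale is C♯ D♯ E F♯ G♯ A♯ B♯.
C♯ up to B♯ is a major seventh — 11 semitones.

11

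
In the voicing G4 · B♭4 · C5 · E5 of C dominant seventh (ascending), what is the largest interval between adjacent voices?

Adjacent intervals: G4→B♭4 = minor third; B♭4→C5 = major second; C5→E5 = major third.
The largest is C5 to E5, a major third (4 semitones).

major third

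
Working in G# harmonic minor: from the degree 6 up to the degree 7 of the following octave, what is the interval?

A9

Spelling G# harmonic minor: G# A# B C# D# E F##.
That puts E below F##.
From E to F##: 15 semitones over a ninth = augmented.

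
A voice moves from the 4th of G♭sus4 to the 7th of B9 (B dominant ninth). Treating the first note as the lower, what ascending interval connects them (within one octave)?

augmented 6th

The 4th of G♭sus4 is C♭; the 7th of B9 (B dominant ninth) is A.
6 letter names make it a sixth; at 10 semitones (a half step wider than major) the quality is augmented.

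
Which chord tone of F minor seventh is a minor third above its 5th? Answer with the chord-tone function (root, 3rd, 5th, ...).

7th

The chord tones of Fm7 (F minor seventh) are F, Ab, C, Eb.
The 5th is C. A minor third above C is Eb.
Eb is the chord's 7th.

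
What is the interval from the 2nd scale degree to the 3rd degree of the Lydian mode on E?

Spelling the Lydian mode on E: E F# G# A# B C# D#.
That puts F# below G#.
Counting 2 letters and 2 half steps from F# gives a major second.

M2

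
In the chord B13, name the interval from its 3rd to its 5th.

B13: B-D#-F#-A-C#-G#.
The 3rd is D# and the 5th is F#.
D# up to F# is 3 semitones, a half step narrower than a major third, so the interval is minor.

m3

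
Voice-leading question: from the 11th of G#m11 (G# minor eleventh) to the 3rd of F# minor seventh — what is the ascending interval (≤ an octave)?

minor sixth

The 11th of G#m11 (G# minor eleventh) is C#; the 3rd of F# minor seventh is A.
6 letter names make it a sixth; at 8 semitones (a half step narrower than major) the quality is minor.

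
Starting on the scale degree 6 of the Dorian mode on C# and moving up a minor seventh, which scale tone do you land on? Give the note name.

The scale is C# D# E F# G# A# B.
The scale degree 6 is A#; a minor seventh above that is G# — scale degree 5.

G#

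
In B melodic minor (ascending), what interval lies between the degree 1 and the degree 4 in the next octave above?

The scale runs B C# D E F# G# A#.
That puts B below E.
Counting 11 letters and 17 half steps from B gives a perfect eleventh.

perfect 11th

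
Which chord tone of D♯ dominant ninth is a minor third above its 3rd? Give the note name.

D♯9 (D♯ dominant ninth) is spelled D♯ F𝄪 A♯ C♯ E♯.
The 3rd is F𝄪. A minor third above F𝄪 is A♯.
A♯ is the chord's 5th.

A#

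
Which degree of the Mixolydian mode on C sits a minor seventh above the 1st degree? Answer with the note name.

The scale is C D E F G A B♭.
The 1st degree is C; a minor seventh above that is B♭ — scale degree 7.

Bb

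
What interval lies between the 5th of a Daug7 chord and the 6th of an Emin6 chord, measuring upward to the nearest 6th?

The 5th of Daug7 is A#; the 6th of Emin6 is C#.
3 letter names make it a third; at 3 semitones (a half step narrower than major) the quality is minor.

m3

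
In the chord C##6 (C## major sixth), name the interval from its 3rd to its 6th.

The chord tones of C##6 (C## major sixth) are C##, E##, G##, A##.
3rd = E##; 6th = A##.
E## up to A## spans 4 letter names and 5 semitones — a perfect fourth.

perfect 4th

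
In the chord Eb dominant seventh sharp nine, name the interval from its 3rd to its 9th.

major seventh

Spelling the chord: Eb G Bb Db F#.
The 3rd is G and the 9th is F#.
Counting 7 letters and 11 half steps from G gives a major seventh.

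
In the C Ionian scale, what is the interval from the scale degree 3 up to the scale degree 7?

The scale runs C D E F G A B.
So we need the interval from E up to B.
Counting 5 letters and 7 half steps from E gives a perfect fifth.

P5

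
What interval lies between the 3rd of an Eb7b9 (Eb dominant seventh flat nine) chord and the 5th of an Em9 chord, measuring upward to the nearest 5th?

M3

Eb7b9 (Eb dominant seventh flat nine) has G as its 3rd, and Em9 has B as its 5th.
From G to B is 4 semitones, exactly the major third.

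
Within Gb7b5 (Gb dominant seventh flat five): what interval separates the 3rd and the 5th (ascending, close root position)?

Spelling the chord: Gb–Bb–Dbb–Fb.
3rd = Bb; 5th = Dbb.
3 letter names make it a third; at 2 semitones (a whole step narrower than major) the quality is diminished.

diminished 3rd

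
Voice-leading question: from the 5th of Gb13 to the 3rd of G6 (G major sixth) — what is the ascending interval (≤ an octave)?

augmented 6th

The 5th of Gb13 is Db; the 3rd of G6 (G major sixth) is B.
Db up to B is 10 semitones, a half step wider than a major sixth, so the interval is augmented.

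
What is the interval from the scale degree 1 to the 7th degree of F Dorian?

F dorian: F G Ab Bb C D Eb.
Scale degree 1 = F; 7th scale degree = Eb.
From F to Eb: 10 semitones over a seventh = minor.

minor 7th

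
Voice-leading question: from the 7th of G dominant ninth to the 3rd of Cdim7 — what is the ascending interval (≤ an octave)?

The 7th of G dominant ninth is F; the 3rd of Cdim7 is Eb.
7 letter names make it a seventh; at 10 semitones (a half step narrower than major) the quality is minor.

minor seventh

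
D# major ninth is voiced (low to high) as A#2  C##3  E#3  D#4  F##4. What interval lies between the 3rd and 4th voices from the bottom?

Those voices are E#3 and D#4.
E# up to D# is 10 semitones, a half step narrower than a major seventh, so the interval is minor.

minor 7th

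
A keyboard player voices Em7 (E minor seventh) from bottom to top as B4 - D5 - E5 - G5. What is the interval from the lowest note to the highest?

minor sixth

The outer voices are B4 and G5.
6 letter names make it a sixth; at 8 semitones (a half step narrower than major) the quality is minor.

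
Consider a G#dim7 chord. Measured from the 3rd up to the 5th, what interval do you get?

m3

G# diminished seventh is spelled G#-B-D-F.
The 3rd is B and the 5th is D.
B up to D is 3 semitones, a half step narrower than a major third, so the interval is minor.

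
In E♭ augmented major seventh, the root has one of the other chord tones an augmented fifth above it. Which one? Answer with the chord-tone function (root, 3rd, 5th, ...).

5th

E♭+maj7 is spelled E♭–G–B–D.
The root is E♭. An augmented fifth above E♭ is B.
B is the chord's 5th.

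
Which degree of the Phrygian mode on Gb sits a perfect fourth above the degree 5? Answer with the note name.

Gb

The scale is Gb Abb Bbb Cb Db Ebb Fb.
The degree 5 is Db; a perfect fourth above that is Gb — scale degree 1.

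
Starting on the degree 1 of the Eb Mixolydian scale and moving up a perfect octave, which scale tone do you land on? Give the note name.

Eb

The scale is Eb F G Ab Bb C Db.
The degree 1 is Eb; a perfect octave above that is Eb — scale degree 1.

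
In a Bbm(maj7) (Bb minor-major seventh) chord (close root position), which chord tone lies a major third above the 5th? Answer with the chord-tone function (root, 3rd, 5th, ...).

7th

The chord tones of Bb minor-major seventh are Bb-Db-F-A.
The 5th is F. A major third above F is A.
A is the chord's 7th.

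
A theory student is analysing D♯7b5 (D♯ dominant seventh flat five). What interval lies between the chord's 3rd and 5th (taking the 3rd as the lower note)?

The chord tones of D♯7b5 are D♯, F𝄪, A, C♯.
That puts F𝄪 below A.
3 letter names make it a third; at 2 semitones (a whole step narrower than major) the quality is diminished.

d3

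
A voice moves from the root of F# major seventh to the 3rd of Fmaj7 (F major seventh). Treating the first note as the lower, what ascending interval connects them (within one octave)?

The root of F# major seventh is F#; the 3rd of Fmaj7 (F major seventh) is A.
3 letter names make it a third; at 3 semitones (a half step narrower than major) the quality is minor.

minor third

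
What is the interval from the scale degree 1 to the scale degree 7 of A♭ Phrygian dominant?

Spelling A♭ Phrygian dominant: A♭ B𝄫 C D♭ E♭ F♭ G♭.
So we need the interval from A♭ up to G♭.
A♭ up to G♭ is 10 semitones, a half step narrower than a major seventh, so the interval is minor.

minor 7th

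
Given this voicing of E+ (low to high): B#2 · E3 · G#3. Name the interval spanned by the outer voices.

The outer voices are B#2 and G#3.
6 letter names make it a sixth; at 8 semitones (a half step narrower than major) the quality is minor.

minor sixth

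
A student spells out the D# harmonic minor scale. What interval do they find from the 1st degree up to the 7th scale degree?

M7

Spelling the D# harmonic minor scale: D# E# F# G# A# B C##.
The 1st degree is D# and the degree 7 is C##.
From D# to C## is 11 semitones, exactly the major seventh.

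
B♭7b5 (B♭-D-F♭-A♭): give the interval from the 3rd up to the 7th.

diminished 5th

That puts D below A♭.
From D to A♭: 6 semitones over a fifth = diminished.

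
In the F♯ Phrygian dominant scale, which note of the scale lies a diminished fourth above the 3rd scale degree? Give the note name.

D

The scale is F♯ G A♯ B C♯ D E.
The 3rd scale degree is A♯; a diminished fourth above that is D — scale degree 6.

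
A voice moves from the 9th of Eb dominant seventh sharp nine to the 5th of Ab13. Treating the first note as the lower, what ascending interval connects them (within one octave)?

Eb dominant seventh sharp nine has F# as its 9th, and Ab13 has Eb as its 5th.
F# up to Eb is 9 semitones, a whole step narrower than a major seventh, so the interval is diminished.

diminished seventh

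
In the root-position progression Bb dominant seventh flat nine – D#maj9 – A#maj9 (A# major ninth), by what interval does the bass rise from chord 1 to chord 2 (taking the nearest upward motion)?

augmented third

The roots are Bb and D#.
Bb up to D# is 5 semitones, a half step wider than a major third, so the interval is augmented.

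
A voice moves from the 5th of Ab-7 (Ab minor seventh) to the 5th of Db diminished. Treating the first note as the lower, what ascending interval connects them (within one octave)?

The 5th of Ab-7 (Ab minor seventh) is Eb; the 5th of Db diminished is Abb.
From Eb to Abb: 4 semitones over a fourth = diminished.

diminished 4th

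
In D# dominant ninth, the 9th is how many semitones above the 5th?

7

D#9: D# F## A# C# E#.
A# to E# is a perfect fifth: 7 semitones.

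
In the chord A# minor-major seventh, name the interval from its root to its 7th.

major seventh

A# minor-major seventh is spelled A#–C#–E#–G##.
The root is A# and the 7th is G##.
From A# to G## is 11 semitones, exactly the major seventh.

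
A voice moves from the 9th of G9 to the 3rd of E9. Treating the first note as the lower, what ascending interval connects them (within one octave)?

G9 has A as its 9th, and E9 has G# as its 3rd.
Counting 7 letters and 11 half steps from A gives a major seventh.

M7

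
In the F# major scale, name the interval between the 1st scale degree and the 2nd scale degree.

major second

F# major: F# G# A# B C# D# E#.
1st scale degree = F#; scale degree 2 = G#.
From F# to G# is 2 semitones, exactly the major second.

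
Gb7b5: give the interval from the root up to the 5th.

d5

Gb7b5 is spelled Gb-Bb-Dbb-Fb.
The root is Gb and the 5th is Dbb.
Gb up to Dbb is 6 semitones, a half step narrower than a perfect fifth, so the interval is diminished.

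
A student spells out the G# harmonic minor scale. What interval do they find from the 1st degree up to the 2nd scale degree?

G# harmonic minor: G# A# B C# D# E F##.
The 1st degree is G# and the 2nd degree is A#.
G# up to A# spans 2 letter names and 2 semitones — a major second.

major 2nd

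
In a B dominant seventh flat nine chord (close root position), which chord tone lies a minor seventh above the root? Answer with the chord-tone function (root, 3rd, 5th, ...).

B7b9 (B dominant seventh flat nine) is spelled B-D♯-F♯-A-C.
The root is B. A minor seventh above B is A.
A is the chord's 7th.

7th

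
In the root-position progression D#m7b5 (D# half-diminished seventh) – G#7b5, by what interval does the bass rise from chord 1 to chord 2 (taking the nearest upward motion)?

The roots are D# and G#.
D# up to G# spans 4 letter names and 5 semitones — a perfect fourth.

perfect 4th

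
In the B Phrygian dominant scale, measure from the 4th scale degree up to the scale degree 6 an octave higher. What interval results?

minor tenth

Spelling the B Phrygian dominant scale: B C D♯ E F♯ G A.
The 4th scale degree is E and the 6th scale degree (up an octave) is G.
From E to G: 15 semitones over a tenth = minor.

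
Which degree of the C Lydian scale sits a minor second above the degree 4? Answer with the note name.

The scale is C D E F♯ G A B.
The degree 4 is F♯; a minor second above that is G — scale degree 5.

G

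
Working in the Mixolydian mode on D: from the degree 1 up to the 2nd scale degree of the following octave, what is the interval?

D mixolydian: D E F# G A B C.
So we need the interval from D up to E.
From D to E is 14 semitones, exactly the major ninth.

major ninth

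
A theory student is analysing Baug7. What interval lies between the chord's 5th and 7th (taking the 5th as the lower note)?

d3

The chord tones of B augmented seventh are B-D#-F##-A.
The 5th is F## and the 7th is A.
3 letter names make it a third; at 2 semitones (a whole step narrower than major) the quality is diminished.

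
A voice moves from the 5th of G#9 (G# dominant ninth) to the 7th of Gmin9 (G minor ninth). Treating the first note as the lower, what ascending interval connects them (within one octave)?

diminished third

The 5th of G#9 (G# dominant ninth) is D#; the 7th of Gmin9 (G minor ninth) is F.
D# up to F is 2 semitones, a whole step narrower than a major third, so the interval is diminished.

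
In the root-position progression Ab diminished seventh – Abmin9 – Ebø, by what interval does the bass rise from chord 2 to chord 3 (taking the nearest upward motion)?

The roots are Ab and Eb.
From Ab to Eb is 7 semitones, exactly the perfect fifth.

perfect fifth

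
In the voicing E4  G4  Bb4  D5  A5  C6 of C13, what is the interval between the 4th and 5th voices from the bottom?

Those voices are D5 and A5.
D up to A spans 5 letter names and 7 semitones — a perfect fifth.

perfect 5th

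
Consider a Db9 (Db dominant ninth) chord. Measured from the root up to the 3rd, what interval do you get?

Db dominant ninth: Db–F–Ab–Cb–Eb.
The root is Db and the 3rd is F.
Db up to F spans 3 letter names and 4 semitones — a major third.

major third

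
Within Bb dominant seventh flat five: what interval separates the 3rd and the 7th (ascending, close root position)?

Bb7b5 (Bb dominant seventh flat five) is spelled Bb, D, Fb, Ab.
3rd = D; 7th = Ab.
D up to Ab is 6 semitones, a half step narrower than a perfect fifth, so the interval is diminished.

diminished fifth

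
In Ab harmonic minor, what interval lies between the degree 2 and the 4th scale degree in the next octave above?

m10

Spelling Ab harmonic minor: Ab Bb Cb Db Eb Fb G.
Degree 2 = Bb; scale degree 4 (up an octave) = Db.
10 letter names make it a tenth; at 15 semitones (a half step narrower than major) the quality is minor.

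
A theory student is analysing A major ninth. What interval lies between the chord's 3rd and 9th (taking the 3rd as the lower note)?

Spelling the chord: A, C♯, E, G♯, B.
So we need the interval from C♯ up to B.
From C♯ to B: 10 semitones over a seventh = minor.

minor 7th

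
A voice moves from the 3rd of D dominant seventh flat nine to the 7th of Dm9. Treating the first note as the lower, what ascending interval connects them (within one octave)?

The 3rd of D dominant seventh flat nine is F#; the 7th of Dm9 is C.
5 letter names make it a fifth; at 6 semitones (a half step narrower than perfect) the quality is diminished.

d5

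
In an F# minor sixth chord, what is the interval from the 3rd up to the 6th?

augmented fourth

The chord tones of F#m6 (F# minor sixth) are F# A C# D#.
That puts A below D#.
From A to D#: 6 semitones over a fourth = augmented.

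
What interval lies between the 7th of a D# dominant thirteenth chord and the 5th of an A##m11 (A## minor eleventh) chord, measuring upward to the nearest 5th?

D# dominant thirteenth has C# as its 7th, and A##m11 (A## minor eleventh) has E## as its 5th.
C# up to E## is 5 semitones, a half step wider than a major third, so the interval is augmented.

augmented third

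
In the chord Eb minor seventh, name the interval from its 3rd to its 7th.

perfect 5th

Spelling the chord: Eb Gb Bb Db.
So we need the interval from Gb up to Db.
Counting 5 letters and 7 half steps from Gb gives a perfect fifth.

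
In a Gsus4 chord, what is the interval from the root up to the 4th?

P4

Spelling the chord: G–C–D.
Root = G; 4th = C.
From G to C is 5 semitones, exactly the perfect fourth.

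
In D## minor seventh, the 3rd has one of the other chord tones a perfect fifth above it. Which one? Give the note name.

Spelling the chord: D##, F##, A##, C##.
The 3rd is F##. A perfect fifth above F## is C##.
C## is the chord's 7th.

C##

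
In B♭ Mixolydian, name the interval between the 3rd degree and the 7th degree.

diminished fifth

The scale runs B♭ C D E♭ F G A♭.
That puts D below A♭.
From D to A♭: 6 semitones over a fifth = diminished.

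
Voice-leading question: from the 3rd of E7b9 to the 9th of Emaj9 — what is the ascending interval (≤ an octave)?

The 3rd of E7b9 is G#; the 9th of Emaj9 is F#.
G# up to F# is 10 semitones, a half step narrower than a major seventh, so the interval is minor.

minor seventh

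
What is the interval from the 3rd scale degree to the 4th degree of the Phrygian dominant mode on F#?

The scale runs F# G A# B C# D E.
So we need the interval from A# up to B.
A# up to B is 1 semitone, a half step narrower than a major second, so the interval is minor.

minor second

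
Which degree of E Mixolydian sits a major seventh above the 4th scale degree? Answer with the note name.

G#

The scale is E F# G# A B C# D.
The 4th scale degree is A; a major seventh above that is G# — scale degree 3.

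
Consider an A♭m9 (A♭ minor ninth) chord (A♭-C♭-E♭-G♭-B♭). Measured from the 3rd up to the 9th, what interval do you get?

major 7th

The 3rd is C♭ and the 9th is B♭.
C♭ up to B♭ spans 7 letter names and 11 semitones — a major seventh.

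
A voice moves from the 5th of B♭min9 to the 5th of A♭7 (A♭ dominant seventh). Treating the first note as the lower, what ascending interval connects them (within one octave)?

B♭min9 has F as its 5th, and A♭7 (A♭ dominant seventh) has E♭ as its 5th.
7 letter names make it a seventh; at 10 semitones (a half step narrower than major) the quality is minor.

m7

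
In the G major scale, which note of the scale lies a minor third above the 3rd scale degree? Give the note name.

D

The scale is G A B C D E F#.
The 3rd scale degree is B; a minor third above that is D — scale degree 5.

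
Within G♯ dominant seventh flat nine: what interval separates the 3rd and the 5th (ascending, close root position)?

minor 3rd

The chord tones of G♯7b9 are G♯-B♯-D♯-F♯-A.
3rd = B♯; 5th = D♯.
3 letter names make it a third; at 3 semitones (a half step narrower than major) the quality is minor.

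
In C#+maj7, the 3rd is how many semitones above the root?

C#maj7#5: C#, E#, G##, B#.
C# to E# is a major third: 4 semitones.

4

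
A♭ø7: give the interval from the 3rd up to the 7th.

perfect fifth

The chord tones of A♭ø are A♭ C♭ E𝄫 G♭.
The 3rd is C♭ and the 7th is G♭.
Counting 5 letters and 7 half steps from C♭ gives a perfect fifth.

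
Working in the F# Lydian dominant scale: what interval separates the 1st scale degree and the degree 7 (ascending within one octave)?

F# lydian dominant: F# G# A# B# C# D# E.
1st scale degree = F#; degree 7 = E.
F# up to E is 10 semitones, a half step narrower than a major seventh, so the interval is minor.

minor seventh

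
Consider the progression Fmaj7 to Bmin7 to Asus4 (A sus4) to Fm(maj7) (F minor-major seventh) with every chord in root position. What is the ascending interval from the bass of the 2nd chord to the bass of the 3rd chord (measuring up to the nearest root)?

The roots are B and A.
7 letter names make it a seventh; at 10 semitones (a half step narrower than major) the quality is minor.

m7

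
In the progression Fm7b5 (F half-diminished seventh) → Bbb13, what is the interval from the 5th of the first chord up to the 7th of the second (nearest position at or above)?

Fm7b5 (F half-diminished seventh) has Cb as its 5th, and Bbb13 has Abb as its 7th.
From Cb to Abb: 8 semitones over a sixth = minor.

m6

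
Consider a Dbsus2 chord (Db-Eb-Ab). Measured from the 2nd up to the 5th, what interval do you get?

The 2nd is Eb and the 5th is Ab.
Counting 4 letters and 5 half steps from Eb gives a perfect fourth.

P4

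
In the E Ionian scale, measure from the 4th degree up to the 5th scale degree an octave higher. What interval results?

E major: E F♯ G♯ A B C♯ D♯.
The 4th degree is A and the 5th scale degree (up an octave) is B.
Counting 9 letters and 14 half steps from A gives a major ninth.

M9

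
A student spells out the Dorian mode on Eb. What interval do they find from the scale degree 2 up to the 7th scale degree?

minor sixth

Eb dorian: Eb F Gb Ab Bb C Db.
Scale degree 2 = F; scale degree 7 = Db.
6 letter names make it a sixth; at 8 semitones (a half step narrower than major) the quality is minor.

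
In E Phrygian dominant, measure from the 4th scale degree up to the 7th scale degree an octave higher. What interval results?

The scale runs E F G# A B C D.
The 4th scale degree is A and the 7th scale degree (up an octave) is D.
A up to D spans 11 letter names and 17 semitones — a perfect eleventh.

perfect 11th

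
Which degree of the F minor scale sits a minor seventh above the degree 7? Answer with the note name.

The scale is F G Ab Bb C Db Eb.
The degree 7 is Eb; a minor seventh above that is Db — scale degree 6.

Db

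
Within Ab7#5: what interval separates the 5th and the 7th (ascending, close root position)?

diminished third

Ab+7: Ab C E Gb.
So we need the interval from E up to Gb.
From E to Gb: 2 semitones over a third = diminished.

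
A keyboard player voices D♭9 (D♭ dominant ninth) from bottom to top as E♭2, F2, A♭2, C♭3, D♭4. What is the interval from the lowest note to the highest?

m14

The outer voices are E♭2 and D♭4.
14 letter names make it a fourteenth; at 22 semitones (a half step narrower than major) the quality is minor.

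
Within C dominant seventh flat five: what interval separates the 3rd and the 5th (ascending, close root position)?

C7b5: C–E–Gb–Bb.
That puts E below Gb.
E up to Gb is 2 semitones, a whole step narrower than a major third, so the interval is diminished.

diminished 3rd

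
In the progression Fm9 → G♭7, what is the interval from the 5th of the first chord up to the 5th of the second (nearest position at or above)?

minor second

The 5th of Fm9 is C; the 5th of G♭7 is D♭.
2 letter names make it a second; at 1 semitone (a half step narrower than major) the quality is minor.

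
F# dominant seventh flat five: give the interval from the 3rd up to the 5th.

diminished 3rd

F# dominant seventh flat five is spelled F#, A#, C, E.
The 3rd is A# and the 5th is C.
From A# to C: 2 semitones over a third = diminished.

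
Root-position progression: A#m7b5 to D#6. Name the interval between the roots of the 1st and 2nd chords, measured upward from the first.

The roots are A# and D#.
Counting 4 letters and 5 half steps from A# gives a perfect fourth.

perfect fourth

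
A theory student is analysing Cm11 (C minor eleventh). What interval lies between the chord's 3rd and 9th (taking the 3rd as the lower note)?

major seventh

C minor eleventh: C, E♭, G, B♭, D, F.
The 3rd is E♭ and the 9th is D.
E♭ up to D spans 7 letter names and 11 semitones — a major seventh.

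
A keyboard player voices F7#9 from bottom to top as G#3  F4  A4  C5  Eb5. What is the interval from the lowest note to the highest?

The outer voices are G#3 and Eb5.
From G# to Eb: 19 semitones over a thirteenth = diminished.

diminished 13th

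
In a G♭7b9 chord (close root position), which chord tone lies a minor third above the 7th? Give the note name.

Abb

Spelling the chord: G♭-B♭-D♭-F♭-A𝄫.
The 7th is F♭. A minor third above F♭ is A𝄫.
A𝄫 is the chord's 9th.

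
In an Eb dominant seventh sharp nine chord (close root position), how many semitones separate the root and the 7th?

Eb7#9: Eb-G-Bb-Db-F#.
Eb to Db is a minor seventh: 10 semitones.

10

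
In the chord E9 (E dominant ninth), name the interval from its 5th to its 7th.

E9 is spelled E-G#-B-D-F#.
5th = B; 7th = D.
B up to D is 3 semitones, a half step narrower than a major third, so the interval is minor.

minor 3rd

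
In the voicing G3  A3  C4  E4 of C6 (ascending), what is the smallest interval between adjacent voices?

Adjacent intervals: G3→A3 = major second; A3→C4 = minor third; C4→E4 = major third.
The smallest is G3 to A3, a major second (2 semitones).

major second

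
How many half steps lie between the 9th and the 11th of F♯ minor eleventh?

The chord tones of F♯ minor eleventh are F♯-A-C♯-E-G♯-B.
G♯ to B is a minor third: 3 semitones.

3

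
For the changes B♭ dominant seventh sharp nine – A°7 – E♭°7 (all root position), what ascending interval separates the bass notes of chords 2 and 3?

The roots are A and E♭.
From A to E♭: 6 semitones over a fifth = diminished.

diminished 5th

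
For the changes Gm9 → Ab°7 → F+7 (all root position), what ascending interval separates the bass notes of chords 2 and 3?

The roots are Ab and F.
From Ab to F is 9 semitones, exactly the major sixth.

major sixth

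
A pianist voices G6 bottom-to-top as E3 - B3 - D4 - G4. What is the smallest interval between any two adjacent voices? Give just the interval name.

Adjacent intervals: E3→B3 = perfect fifth; B3→D4 = minor third; D4→G4 = perfect fourth.
The smallest is B3 to D4, a minor third (3 semitones).

minor third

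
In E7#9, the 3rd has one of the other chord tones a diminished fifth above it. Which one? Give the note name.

D

E7#9 is spelled E G# B D F##.
The 3rd is G#. A diminished fifth above G# is D.
D is the chord's 7th.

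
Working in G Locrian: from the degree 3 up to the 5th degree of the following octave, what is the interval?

G locrian: G Ab Bb C Db Eb F.
That puts Bb below Db.
Bb up to Db is 15 semitones, a half step narrower than a major tenth, so the interval is minor.

minor tenth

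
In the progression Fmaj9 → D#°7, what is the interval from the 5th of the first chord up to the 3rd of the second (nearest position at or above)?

A4

Fmaj9 has C as its 5th, and D#°7 has F# as its 3rd.
C up to F# is 6 semitones, a half step wider than a perfect fourth, so the interval is augmented.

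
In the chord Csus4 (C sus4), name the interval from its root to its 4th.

perfect fourth

Csus4 (C sus4): C-F-G.
So we need the interval from C up to F.
Counting 4 letters and 5 half steps from C gives a perfect fourth.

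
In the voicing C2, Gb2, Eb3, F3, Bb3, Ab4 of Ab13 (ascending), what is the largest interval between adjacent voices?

minor seventh

Adjacent intervals: C2→Gb2 = diminished fifth; Gb2→Eb3 = major sixth; Eb3→F3 = major second; F3→Bb3 = perfect fourth; Bb3→Ab4 = minor seventh.
The largest is Bb3 to Ab4, a minor seventh (10 semitones).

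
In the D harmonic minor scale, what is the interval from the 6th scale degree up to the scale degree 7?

augmented second

The scale runs D E F G A B♭ C♯.
So we need the interval from B♭ up to C♯.
B♭ up to C♯ is 3 semitones, a half step wider than a major second, so the interval is augmented.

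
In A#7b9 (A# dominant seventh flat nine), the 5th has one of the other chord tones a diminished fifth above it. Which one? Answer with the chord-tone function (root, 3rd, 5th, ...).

9th

A#7b9: A#-C##-E#-G#-B.
The 5th is E#. A diminished fifth above E# is B.
B is the chord's 9th.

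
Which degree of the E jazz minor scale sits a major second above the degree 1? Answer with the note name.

The scale is E F♯ G A B C♯ D♯.
The degree 1 is E; a major second above that is F♯ — scale degree 2.

F#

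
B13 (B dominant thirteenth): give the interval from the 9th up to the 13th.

perfect 5th

Spelling the chord: B, D♯, F♯, A, C♯, G♯.
The 9th is C♯ and the 13th is G♯.
Counting 5 letters and 7 half steps from C♯ gives a perfect fifth.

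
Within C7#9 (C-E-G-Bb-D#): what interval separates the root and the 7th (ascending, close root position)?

The root is C and the 7th is Bb.
7 letter names make it a seventh; at 10 semitones (a half step narrower than major) the quality is minor.

m7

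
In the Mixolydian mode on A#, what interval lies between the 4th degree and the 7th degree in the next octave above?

Spelling the Mixolydian mode on A#: A# B# C## D# E# F## G#.
4th degree = D#; degree 7 (up an octave) = G#.
From D# to G# is 17 semitones, exactly the perfect eleventh.

perfect eleventh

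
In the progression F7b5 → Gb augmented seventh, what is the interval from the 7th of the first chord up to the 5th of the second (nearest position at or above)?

major 7th

F7b5 has Eb as its 7th, and Gb augmented seventh has D as its 5th.
From Eb to D is 11 semitones, exactly the major seventh.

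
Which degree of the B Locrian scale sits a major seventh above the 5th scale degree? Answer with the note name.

E

The scale is B C D E F G A.
The 5th scale degree is F; a major seventh above that is E — scale degree 4.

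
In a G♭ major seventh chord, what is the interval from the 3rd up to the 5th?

m3

Spelling the chord: G♭–B♭–D♭–F.
So we need the interval from B♭ up to D♭.
From B♭ to D♭: 3 semitones over a third = minor.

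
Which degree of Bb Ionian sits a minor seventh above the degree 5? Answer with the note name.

Eb

The scale is Bb C D Eb F G A.
The degree 5 is F; a minor seventh above that is Eb — scale degree 4.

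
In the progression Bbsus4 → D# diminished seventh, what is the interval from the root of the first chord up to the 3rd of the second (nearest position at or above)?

The root of Bbsus4 is Bb; the 3rd of D# diminished seventh is F#.
5 letter names make it a fifth; at 8 semitones (a half step wider than perfect) the quality is augmented.

A5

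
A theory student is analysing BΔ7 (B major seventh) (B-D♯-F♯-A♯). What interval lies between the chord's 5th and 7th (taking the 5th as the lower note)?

major 3rd

So we need the interval from F♯ up to A♯.
From F♯ to A♯ is 4 semitones, exactly the major third.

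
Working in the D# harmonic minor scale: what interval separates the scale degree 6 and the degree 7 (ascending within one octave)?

augmented second

The scale runs D# E# F# G# A# B C##.
The scale degree 6 is B and the 7th scale degree is C##.
From B to C##: 3 semitones over a second = augmented.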